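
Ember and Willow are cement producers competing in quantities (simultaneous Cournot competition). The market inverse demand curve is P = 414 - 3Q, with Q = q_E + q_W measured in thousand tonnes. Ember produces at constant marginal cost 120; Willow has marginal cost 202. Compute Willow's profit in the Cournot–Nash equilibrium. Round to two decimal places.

Ember's profit: π_E = (414 - 3Q)q_E - (120q_E). Setting ∂π_E/∂q_E = 0: 294 - 6q_E - 3(q_W) = 0.
Willow's first-order condition: 212 - 6q_W - 3(q_E) = 0.
Rearranging gives the reaction functions q_E = (294 - 3q_W)/6 and q_W = (212 - 3q_E)/6.
Solving the pair: q_E = 376/9, q_W = 130/9.
Price P = 414 - 3·(506/9) = 736/3.
Willow's profit: (736/3 - 202)·(130/9) = 625.9259.

625.93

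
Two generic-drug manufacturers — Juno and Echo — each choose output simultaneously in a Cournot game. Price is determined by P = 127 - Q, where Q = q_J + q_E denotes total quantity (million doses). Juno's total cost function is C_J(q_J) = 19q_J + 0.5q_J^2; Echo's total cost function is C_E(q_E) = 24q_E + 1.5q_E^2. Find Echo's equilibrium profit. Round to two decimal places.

Juno's profit: π_J = (127 - Q)q_J - (19q_J + (1/2)q_J²). Setting ∂π_J/∂q_J = 0: 108 - 3q_J - (q_E) = 0.
Echo's first-order condition: 103 - 5q_E - (q_J) = 0.
Rearranging gives the reaction functions q_J = (108 - q_E)/3 and q_E = (103 - q_J)/5.
Substituting one into the other gives q_J = 437/14 and q_E = 201/14.
Price P = 127 - 319/7 = 570/7.
Echo's profit: (570/7)·(201/14) - 24·(201/14) - (3/2)(201/14)² = 515.3189.

515.32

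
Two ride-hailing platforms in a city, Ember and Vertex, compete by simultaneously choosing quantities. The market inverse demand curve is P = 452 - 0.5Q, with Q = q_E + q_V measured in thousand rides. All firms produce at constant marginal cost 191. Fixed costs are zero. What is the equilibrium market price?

A representative firm's profit is π_i = q_i(452 - 0.5Q) - 191q_i.
Setting ∂π_i/∂q_i = 0 with rivals' quantities fixed: 261 - q_i - (1/2)q_j = 0.
With identical firms every q_j equals q_i, so q_j = q_i and 261 = (3/2)q_i, giving q_i = 174.
Total output Q = 348, so price P = 452 - (1/2)·348 = 278.

278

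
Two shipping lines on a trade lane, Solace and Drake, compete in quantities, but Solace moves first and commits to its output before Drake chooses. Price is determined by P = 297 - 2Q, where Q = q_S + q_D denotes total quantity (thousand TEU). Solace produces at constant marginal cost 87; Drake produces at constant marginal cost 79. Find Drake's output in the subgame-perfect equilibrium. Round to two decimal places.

The follower Drake best-responds to any q_S: π_D = (297 - 2Q)q_D - 79q_D.
∂π_D/∂q_D = 218 - 2q_S - 4q_D = 0 gives the reaction function q_D = (218 - 2q_S)/4.
Solace substitutes q_D(q_S) into its own profit: π_S = q_S(297 - 2q_S - (218 - 2q_S)/2) - 87q_S = (188 - q_S)q_S - 87q_S.
Leader FOC: 101 - 2q_S = 0, so q_S = 101/2.
Then q_D = (218 - 2·(101/2))/4 = 117/4.

29.25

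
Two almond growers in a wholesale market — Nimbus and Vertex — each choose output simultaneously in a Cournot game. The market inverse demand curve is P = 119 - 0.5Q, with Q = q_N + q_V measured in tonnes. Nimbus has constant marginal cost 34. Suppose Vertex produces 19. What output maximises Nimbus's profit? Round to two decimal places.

75.50

With the rival's output fixed at 19, Nimbus's profit is π_N = (119 - (1/2)·19 - (1/2)q_N)q_N - (34q_N) = (219/2 - (1/2)q_N)q_N - (34q_N).
∂π_N/∂q_N = 151/2 - q_N = 0, so q_N = 151/2.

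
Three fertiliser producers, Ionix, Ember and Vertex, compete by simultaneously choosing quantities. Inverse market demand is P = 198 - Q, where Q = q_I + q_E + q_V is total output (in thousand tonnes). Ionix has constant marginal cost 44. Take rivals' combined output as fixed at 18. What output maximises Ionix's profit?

68

With rivals' combined output fixed at 18, Ionix's profit is π_I = (198 - 18 - q_I)q_I - (44q_I) = (180 - q_I)q_I - (44q_I).
∂π_I/∂q_I = 136 - 2q_I = 0, so q_I = 68.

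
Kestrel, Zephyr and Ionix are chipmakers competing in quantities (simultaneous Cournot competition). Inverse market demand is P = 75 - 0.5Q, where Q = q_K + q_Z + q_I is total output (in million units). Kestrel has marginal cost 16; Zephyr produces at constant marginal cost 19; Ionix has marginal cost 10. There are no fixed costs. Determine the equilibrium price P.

30

Kestrel's profit: π_K = (75 - 0.5Q)q_K - (16q_K). Setting ∂π_K/∂q_K = 0: 59 - q_K - (1/2)(q_Z + q_I) = 0.
Zephyr's first-order condition: 56 - q_Z - (1/2)(q_K + q_I) = 0.
Ionix's profit: π_I = (75 - 0.5Q)q_I - (10q_I). Setting ∂π_I/∂q_I = 0: 65 - q_I - (1/2)(q_K + q_Z) = 0.
Summing all 3 equations gives 180 − 2Q = 0, hence Q = 90.
Back-substituting: q_K = (59 − 45)/(1/2) = 28, q_Z = (56 − 45)/(1/2) = 22, q_I = (65 − 45)/(1/2) = 40.
Total output Q = 90, so price P = 75 - (1/2)·90 = 30.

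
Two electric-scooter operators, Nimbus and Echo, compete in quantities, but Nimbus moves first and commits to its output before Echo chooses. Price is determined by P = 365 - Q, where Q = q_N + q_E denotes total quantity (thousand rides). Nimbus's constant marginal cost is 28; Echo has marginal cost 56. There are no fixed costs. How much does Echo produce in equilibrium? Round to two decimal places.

The follower Echo best-responds to any q_N: π_E = (365 - Q)q_E - 56q_E.
∂π_E/∂q_E = 309 - q_N - 2q_E = 0 gives the reaction function q_E = (309 - q_N)/2.
The leader anticipates this reaction. Substituting into P = 365 - Q gives P = 421/2 - (1/2)q_N, so π_N = (421/2 - (1/2)q_N)q_N - 28q_N.
Maximising: ∂π_N/∂q_N = 365/2 - q_N = 0, giving q_N = 365/2.
Then q_E = (309 - 365/2)/2 = 253/4.

63.25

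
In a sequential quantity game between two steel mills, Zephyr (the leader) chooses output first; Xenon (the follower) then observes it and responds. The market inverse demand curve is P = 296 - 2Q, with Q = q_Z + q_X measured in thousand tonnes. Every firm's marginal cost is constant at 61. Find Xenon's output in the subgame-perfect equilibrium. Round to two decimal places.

29.38

Solve by backward induction. Given q_Z, the follower Xenon maximises π_X = (296 - 2q_Z - 2q_X)q_X - 61q_X.
Follower FOC: 235 - 2q_Z - 4q_X = 0, so q_X(q_Z) = (235 - 2q_Z)/4.
Zephyr substitutes q_X(q_Z) into its own profit: π_Z = q_Z(296 - 2q_Z - (235 - 2q_Z)/2) - 61q_Z = (357/2 - q_Z)q_Z - 61q_Z.
Leader FOC: 235/2 - 2q_Z = 0, so q_Z = 235/4.
Then q_X = (235 - 2·(235/4))/4 = 235/8.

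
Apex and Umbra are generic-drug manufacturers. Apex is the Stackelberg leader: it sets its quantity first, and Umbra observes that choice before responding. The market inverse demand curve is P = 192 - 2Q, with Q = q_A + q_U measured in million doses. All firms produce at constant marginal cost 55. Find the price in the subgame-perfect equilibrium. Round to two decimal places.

89.25

Solve by backward induction. Given q_A, the follower Umbra maximises π_U = (192 - 2q_A - 2q_U)q_U - 55q_U.
Setting the follower's marginal profit to zero, 137 - 2q_A - 4q_U = 0, i.e. q_U = (137 - 2q_A)/4.
The leader anticipates this reaction. Substituting into P = 192 - 2Q gives P = 247/2 - q_A, so π_A = (247/2 - q_A)q_A - 55q_A.
The leader's first-order condition 137/2 - 2q_A = 0 yields q_A = 137/4.
Then q_U = (137 - 2·(137/4))/4 = 137/8.
Total output Q = 411/8, so price P = 192 - 2·(411/8) = 357/4.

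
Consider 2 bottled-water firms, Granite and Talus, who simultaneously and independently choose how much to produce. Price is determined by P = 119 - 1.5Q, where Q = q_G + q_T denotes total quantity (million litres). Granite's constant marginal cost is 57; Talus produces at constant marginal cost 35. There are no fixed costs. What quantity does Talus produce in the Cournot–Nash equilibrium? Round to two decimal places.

23.56

Granite's profit: π_G = (119 - 1.5Q)q_G - (57q_G). Setting ∂π_G/∂q_G = 0: 62 - 3q_G - (3/2)(q_T) = 0.
Talus's profit: π_T = (119 - 1.5Q)q_T - (35q_T). Setting ∂π_T/∂q_T = 0: 84 - 3q_T - (3/2)(q_G) = 0.
Rearranging gives the reaction functions q_G = (62 - (3/2)q_T)/3 and q_T = (84 - (3/2)q_G)/3.
Solving the pair: q_G = 80/9, q_T = 212/9.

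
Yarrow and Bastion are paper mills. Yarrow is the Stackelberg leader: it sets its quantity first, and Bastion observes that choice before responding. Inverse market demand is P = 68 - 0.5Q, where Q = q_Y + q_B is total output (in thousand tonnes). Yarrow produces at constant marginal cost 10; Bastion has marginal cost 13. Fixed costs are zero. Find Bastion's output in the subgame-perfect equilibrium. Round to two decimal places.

24.50

Solve by backward induction. Given q_Y, the follower Bastion maximises π_B = (68 - (1/2)q_Y - (1/2)q_B)q_B - 13q_B.
∂π_B/∂q_B = 55 - (1/2)q_Y - q_B = 0 gives the reaction function q_B = (55 - (1/2)q_Y).
Yarrow substitutes q_B(q_Y) into its own profit: π_Y = q_Y(68 - (1/2)q_Y - (55 - (1/2)q_Y)/2) - 10q_Y = (81/2 - (1/4)q_Y)q_Y - 10q_Y.
Maximising: ∂π_Y/∂q_Y = 61/2 - (1/2)q_Y = 0, giving q_Y = 61.
Then q_B = (55 - (1/2)·61) = 49/2.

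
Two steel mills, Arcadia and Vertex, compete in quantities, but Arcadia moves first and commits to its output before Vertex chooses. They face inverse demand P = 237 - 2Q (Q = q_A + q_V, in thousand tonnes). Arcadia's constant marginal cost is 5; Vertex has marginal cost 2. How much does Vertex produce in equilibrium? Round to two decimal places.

30.13

Solve by backward induction. Given q_A, the follower Vertex maximises π_V = (237 - 2q_A - 2q_V)q_V - 2q_V.
Follower FOC: 235 - 2q_A - 4q_V = 0, so q_V(q_A) = (235 - 2q_A)/4.
The leader anticipates this reaction. Substituting into P = 237 - 2Q gives P = 239/2 - q_A, so π_A = (239/2 - q_A)q_A - 5q_A.
Maximising: ∂π_A/∂q_A = 229/2 - 2q_A = 0, giving q_A = 229/4.
Then q_V = (235 - 2·(229/4))/4 = 241/8.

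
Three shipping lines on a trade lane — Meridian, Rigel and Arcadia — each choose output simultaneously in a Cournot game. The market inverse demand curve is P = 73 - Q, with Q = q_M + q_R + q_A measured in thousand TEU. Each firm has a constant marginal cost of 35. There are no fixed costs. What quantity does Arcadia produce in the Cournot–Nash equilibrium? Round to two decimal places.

A representative firm's profit is π_i = q_i(73 - Q) - 35q_i.
First-order condition (treating rivals' output as given): 38 - 2q_i - Σ_{j≠i} q_j = 0.
By symmetry each firm produces the same amount; substituting Σ_{j≠i} q_j = 2q_i yields q_i = 38/4 = 19/2.

9.50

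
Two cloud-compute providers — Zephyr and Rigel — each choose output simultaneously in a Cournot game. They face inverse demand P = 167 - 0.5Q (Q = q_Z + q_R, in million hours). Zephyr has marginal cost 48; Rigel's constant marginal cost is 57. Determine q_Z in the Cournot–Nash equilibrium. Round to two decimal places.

85.33

Zephyr's profit: π_Z = (167 - 0.5Q)q_Z - (48q_Z). Setting ∂π_Z/∂q_Z = 0: 119 - q_Z - (1/2)(q_R) = 0.
Rigel's profit: π_R = (167 - 0.5Q)q_R - (57q_R). Setting ∂π_R/∂q_R = 0: 110 - q_R - (1/2)(q_Z) = 0.
Best responses: q_Z = (119 - (1/2)q_R), q_R = (110 - (1/2)q_Z).
Solving the pair: q_Z = 256/3, q_R = 202/3.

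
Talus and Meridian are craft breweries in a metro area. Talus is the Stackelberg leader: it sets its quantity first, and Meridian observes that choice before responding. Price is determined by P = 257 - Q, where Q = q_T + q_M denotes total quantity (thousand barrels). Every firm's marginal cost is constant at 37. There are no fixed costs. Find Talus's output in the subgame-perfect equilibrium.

110

Solve by backward induction. Given q_T, the follower Meridian maximises π_M = (257 - q_T - q_M)q_M - 37q_M.
Follower FOC: 220 - q_T - 2q_M = 0, so q_M(q_T) = (220 - q_T)/2.
Talus substitutes q_M(q_T) into its own profit: π_T = q_T(257 - q_T - (220 - q_T)/2) - 37q_T = (147 - (1/2)q_T)q_T - 37q_T.
The leader's first-order condition 110 - q_T = 0 yields q_T = 110.
Then q_M = (220 - 110)/2 = 55.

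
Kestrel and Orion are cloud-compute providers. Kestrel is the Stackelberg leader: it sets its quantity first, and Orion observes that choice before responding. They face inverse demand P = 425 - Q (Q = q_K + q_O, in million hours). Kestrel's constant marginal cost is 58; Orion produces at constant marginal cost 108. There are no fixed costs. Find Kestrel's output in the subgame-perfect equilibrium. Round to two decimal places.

208.50

Solve by backward induction. Given q_K, the follower Orion maximises π_O = (425 - q_K - q_O)q_O - 108q_O.
∂π_O/∂q_O = 317 - q_K - 2q_O = 0 gives the reaction function q_O = (317 - q_K)/2.
Kestrel substitutes q_O(q_K) into its own profit: π_K = q_K(425 - q_K - (317 - q_K)/2) - 58q_K = (533/2 - (1/2)q_K)q_K - 58q_K.
The leader's first-order condition 417/2 - q_K = 0 yields q_K = 417/2.
Then q_O = (317 - 417/2)/2 = 217/4.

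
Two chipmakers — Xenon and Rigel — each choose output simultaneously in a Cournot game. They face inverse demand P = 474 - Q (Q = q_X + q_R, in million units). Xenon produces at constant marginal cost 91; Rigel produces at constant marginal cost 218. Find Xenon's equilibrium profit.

28900

Xenon's profit: π_X = (474 - Q)q_X - (91q_X). Setting ∂π_X/∂q_X = 0: 383 - 2q_X - (q_R) = 0.
Rigel's profit: π_R = (474 - Q)q_R - (218q_R). Setting ∂π_R/∂q_R = 0: 256 - 2q_R - (q_X) = 0.
Best responses: q_X = (383 - q_R)/2, q_R = (256 - q_X)/2.
Solving the pair: q_X = 170, q_R = 43.
Price P = 474 - 213 = 261.
Xenon's profit: (261 - 91)·170 = 28900.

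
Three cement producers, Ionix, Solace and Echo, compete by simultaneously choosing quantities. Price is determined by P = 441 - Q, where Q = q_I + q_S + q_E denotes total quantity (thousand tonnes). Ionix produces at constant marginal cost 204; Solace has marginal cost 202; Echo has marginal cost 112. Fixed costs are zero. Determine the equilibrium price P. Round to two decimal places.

Ionix's profit: π_I = (441 - Q)q_I - (204q_I). Setting ∂π_I/∂q_I = 0: 237 - 2q_I - (q_S + q_E) = 0.
Solace's first-order condition: 239 - 2q_S - (q_I + q_E) = 0.
Echo's profit: π_E = (441 - Q)q_E - (112q_E). Setting ∂π_E/∂q_E = 0: 329 - 2q_E - (q_I + q_S) = 0.
Summing all 3 equations gives 805 − 4Q = 0, hence Q = 805/4.
Back-substituting: q_I = (237 − 805/4) = 143/4, q_S = (239 − 805/4) = 151/4, q_E = (329 − 805/4) = 511/4.
Total output Q = 805/4, so price P = 441 - 805/4 = 959/4.

239.75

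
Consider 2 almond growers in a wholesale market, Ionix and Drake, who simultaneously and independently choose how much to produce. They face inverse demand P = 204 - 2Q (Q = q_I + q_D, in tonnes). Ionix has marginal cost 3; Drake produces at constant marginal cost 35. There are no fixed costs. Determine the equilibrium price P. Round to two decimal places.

80.67

Ionix's profit: π_I = (204 - 2Q)q_I - (3q_I). Setting ∂π_I/∂q_I = 0: 201 - 4q_I - 2(q_D) = 0.
Drake's profit: π_D = (204 - 2Q)q_D - (35q_D). Setting ∂π_D/∂q_D = 0: 169 - 4q_D - 2(q_I) = 0.
So q_I = (201 - 2q_D)/4 and q_D = (169 - 2q_I)/4.
Solving the pair: q_I = 233/6, q_D = 137/6.
Total output Q = 185/3, so price P = 204 - 2·(185/3) = 242/3.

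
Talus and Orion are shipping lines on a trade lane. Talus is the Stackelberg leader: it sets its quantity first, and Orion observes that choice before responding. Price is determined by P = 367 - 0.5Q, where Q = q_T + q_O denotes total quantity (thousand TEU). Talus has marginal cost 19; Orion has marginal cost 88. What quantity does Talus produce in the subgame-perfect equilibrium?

The follower Orion best-responds to any q_T: π_O = (367 - 0.5Q)q_O - 88q_O.
Setting the follower's marginal profit to zero, 279 - (1/2)q_T - q_O = 0, i.e. q_O = (279 - (1/2)q_T).
Talus substitutes q_O(q_T) into its own profit: π_T = q_T(367 - (1/2)q_T - (279 - (1/2)q_T)/2) - 19q_T = (455/2 - (1/4)q_T)q_T - 19q_T.
Maximising: ∂π_T/∂q_T = 417/2 - (1/2)q_T = 0, giving q_T = 417.
Then q_O = (279 - (1/2)·417) = 141/2.

417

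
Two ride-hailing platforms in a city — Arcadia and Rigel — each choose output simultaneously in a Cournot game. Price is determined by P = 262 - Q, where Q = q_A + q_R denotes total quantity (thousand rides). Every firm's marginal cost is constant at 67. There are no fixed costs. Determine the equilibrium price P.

Each firm earns π_i = (262 - Q)q_i - 67q_i.
Setting ∂π_i/∂q_i = 0 with rivals' quantities fixed: 195 - 2q_i - q_j = 0.
By symmetry each firm produces the same amount; substituting q_j = q_i yields q_i = 195/3 = 65.
Total output Q = 130, so price P = 262 - 130 = 132.

132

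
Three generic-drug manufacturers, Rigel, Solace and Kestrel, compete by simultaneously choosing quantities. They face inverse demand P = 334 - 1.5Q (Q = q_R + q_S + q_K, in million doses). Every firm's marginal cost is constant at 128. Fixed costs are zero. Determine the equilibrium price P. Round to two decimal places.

A representative firm's profit is π_i = q_i(334 - 1.5Q) - 128q_i.
First-order condition (treating rivals' output as given): 206 - 3q_i - (3/2)·Σ_{j≠i} q_j = 0.
With identical firms every q_j equals q_i, so Σ_{j≠i} q_j = 2q_i and 206 = 6q_i, giving q_i = 103/3.
Total output Q = 103, so price P = 334 - (3/2)·103 = 359/2.

179.50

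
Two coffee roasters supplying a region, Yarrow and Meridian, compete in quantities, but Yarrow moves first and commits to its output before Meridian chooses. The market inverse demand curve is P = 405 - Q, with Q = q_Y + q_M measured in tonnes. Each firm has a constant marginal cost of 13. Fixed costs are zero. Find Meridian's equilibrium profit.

The follower Meridian best-responds to any q_Y: π_M = (405 - Q)q_M - 13q_M.
∂π_M/∂q_M = 392 - q_Y - 2q_M = 0 gives the reaction function q_M = (392 - q_Y)/2.
The leader anticipates this reaction. Substituting into P = 405 - Q gives P = 209 - (1/2)q_Y, so π_Y = (209 - (1/2)q_Y)q_Y - 13q_Y.
Maximising: ∂π_Y/∂q_Y = 196 - q_Y = 0, giving q_Y = 196.
Then q_M = (392 - 196)/2 = 98.
Price P = 405 - 294 = 111.
Meridian's profit: (111 - 13)·98 = 9604.

9604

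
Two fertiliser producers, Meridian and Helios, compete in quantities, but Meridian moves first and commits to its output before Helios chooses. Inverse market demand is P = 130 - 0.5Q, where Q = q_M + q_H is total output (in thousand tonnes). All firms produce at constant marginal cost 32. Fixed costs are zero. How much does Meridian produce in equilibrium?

98

The follower Helios best-responds to any q_M: π_H = (130 - 0.5Q)q_H - 32q_H.
Follower FOC: 98 - (1/2)q_M - q_H = 0, so q_H(q_M) = (98 - (1/2)q_M).
Meridian substitutes q_H(q_M) into its own profit: π_M = q_M(130 - (1/2)q_M - (98 - (1/2)q_M)/2) - 32q_M = (81 - (1/4)q_M)q_M - 32q_M.
Leader FOC: 49 - (1/2)q_M = 0, so q_M = 98.
Then q_H = (98 - (1/2)·98) = 49.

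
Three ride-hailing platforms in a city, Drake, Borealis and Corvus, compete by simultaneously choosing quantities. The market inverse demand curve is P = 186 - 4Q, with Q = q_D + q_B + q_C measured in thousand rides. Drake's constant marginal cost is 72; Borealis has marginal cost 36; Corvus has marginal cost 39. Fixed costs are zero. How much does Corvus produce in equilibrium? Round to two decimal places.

11.06

Drake's profit: π_D = (186 - 4Q)q_D - (72q_D). Setting ∂π_D/∂q_D = 0: 114 - 8q_D - 4(q_B + q_C) = 0.
Borealis's profit: π_B = (186 - 4Q)q_B - (36q_B). Setting ∂π_B/∂q_B = 0: 150 - 8q_B - 4(q_D + q_C) = 0.
Corvus's first-order condition: 147 - 8q_C - 4(q_D + q_B) = 0.
Adding the 3 conditions: 411 − 8Q − 8Q = 0, i.e. Q = 411/16.
Back-substituting: q_D = (114 − 411/4)/4 = 45/16, q_B = (150 − 411/4)/4 = 189/16, q_C = (147 − 411/4)/4 = 177/16.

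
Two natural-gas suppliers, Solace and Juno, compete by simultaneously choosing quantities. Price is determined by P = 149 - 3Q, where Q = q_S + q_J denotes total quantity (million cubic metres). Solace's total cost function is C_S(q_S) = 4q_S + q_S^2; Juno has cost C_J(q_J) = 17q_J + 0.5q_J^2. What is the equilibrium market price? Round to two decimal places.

69.85

Solace's profit: π_S = (149 - 3Q)q_S - (4q_S + q_S²). Setting ∂π_S/∂q_S = 0: 145 - 8q_S - 3(q_J) = 0.
Juno's first-order condition: 132 - 7q_J - 3(q_S) = 0.
So q_S = (145 - 3q_J)/8 and q_J = (132 - 3q_S)/7.
Solving the pair: q_S = 619/47, q_J = 621/47.
Total output Q = 1240/47, so price P = 149 - 3·(1240/47) = 69.8511.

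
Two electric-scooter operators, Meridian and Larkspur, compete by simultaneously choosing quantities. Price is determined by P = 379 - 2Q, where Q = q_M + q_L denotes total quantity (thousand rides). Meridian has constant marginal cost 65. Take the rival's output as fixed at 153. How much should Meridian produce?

2

With the rival's output fixed at 153, Meridian's profit is π_M = (379 - 2·153 - 2q_M)q_M - (65q_M) = (73 - 2q_M)q_M - (65q_M).
∂π_M/∂q_M = 8 - 4q_M = 0, so q_M = 2.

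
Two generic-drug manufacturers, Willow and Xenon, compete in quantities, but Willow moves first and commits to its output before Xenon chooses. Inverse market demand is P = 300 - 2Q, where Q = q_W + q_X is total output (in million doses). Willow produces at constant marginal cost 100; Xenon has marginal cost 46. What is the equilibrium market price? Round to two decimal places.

Solve by backward induction. Given q_W, the follower Xenon maximises π_X = (300 - 2q_W - 2q_X)q_X - 46q_X.
Setting the follower's marginal profit to zero, 254 - 2q_W - 4q_X = 0, i.e. q_X = (254 - 2q_W)/4.
Willow substitutes q_X(q_W) into its own profit: π_W = q_W(300 - 2q_W - (254 - 2q_W)/2) - 100q_W = (173 - q_W)q_W - 100q_W.
Leader FOC: 73 - 2q_W = 0, so q_W = 73/2.
Then q_X = (254 - 2·(73/2))/4 = 181/4.
Total output Q = 327/4, so price P = 300 - 2·(327/4) = 273/2.

136.50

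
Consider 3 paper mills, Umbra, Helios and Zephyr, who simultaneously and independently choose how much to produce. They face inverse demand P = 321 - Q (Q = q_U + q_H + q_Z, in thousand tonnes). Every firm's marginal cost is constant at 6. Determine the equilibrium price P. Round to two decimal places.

84.75

A representative firm's profit is π_i = q_i(321 - Q) - 6q_i.
Setting ∂π_i/∂q_i = 0 with rivals' quantities fixed: 315 - 2q_i - Σ_{j≠i} q_j = 0.
By symmetry each firm produces the same amount; substituting Σ_{j≠i} q_j = 2q_i yields q_i = 315/4.
Total output Q = 945/4, so price P = 321 - 945/4 = 339/4.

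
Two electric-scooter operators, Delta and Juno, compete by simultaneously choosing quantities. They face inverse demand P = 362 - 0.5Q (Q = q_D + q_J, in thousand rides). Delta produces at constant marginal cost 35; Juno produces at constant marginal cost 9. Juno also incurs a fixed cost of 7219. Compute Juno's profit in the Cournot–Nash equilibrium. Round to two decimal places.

Delta's profit: π_D = (362 - 0.5Q)q_D - (35q_D). Setting ∂π_D/∂q_D = 0: 327 - q_D - (1/2)(q_J) = 0.
Juno's first-order condition: 353 - q_J - (1/2)(q_D) = 0.
Best responses: q_D = (327 - (1/2)q_J), q_J = (353 - (1/2)q_D).
Solving the pair: q_D = 602/3, q_J = 758/3.
Price P = 362 - (1/2)·(1360/3) = 406/3.
Juno's profit: (406/3 - 9)·(758/3) - 7219 = 24701.2222.

24701.22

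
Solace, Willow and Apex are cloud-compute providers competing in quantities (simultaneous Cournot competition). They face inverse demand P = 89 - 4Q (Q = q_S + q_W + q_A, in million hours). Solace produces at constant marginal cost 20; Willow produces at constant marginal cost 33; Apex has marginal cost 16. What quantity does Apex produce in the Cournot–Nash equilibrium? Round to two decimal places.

Solace's profit: π_S = (89 - 4Q)q_S - (20q_S). Setting ∂π_S/∂q_S = 0: 69 - 8q_S - 4(q_W + q_A) = 0.
Willow's profit: π_W = (89 - 4Q)q_W - (33q_W). Setting ∂π_W/∂q_W = 0: 56 - 8q_W - 4(q_S + q_A) = 0.
Apex's profit: π_A = (89 - 4Q)q_A - (16q_A). Setting ∂π_A/∂q_A = 0: 73 - 8q_A - 4(q_S + q_W) = 0.
Adding the 3 conditions: 198 − 8Q − 8Q = 0, i.e. Q = 99/8.
Back-substituting: q_S = (69 − 99/2)/4 = 39/8, q_W = (56 − 99/2)/4 = 13/8, q_A = (73 − 99/2)/4 = 47/8.

5.88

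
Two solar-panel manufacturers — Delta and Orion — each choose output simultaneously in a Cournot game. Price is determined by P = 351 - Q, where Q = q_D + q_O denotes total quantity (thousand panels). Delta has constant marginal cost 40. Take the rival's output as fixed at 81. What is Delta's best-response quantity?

115

With the rival's output fixed at 81, Delta's profit is π_D = (351 - 81 - q_D)q_D - (40q_D) = (270 - q_D)q_D - (40q_D).
∂π_D/∂q_D = 230 - 2q_D = 0, so q_D = 115.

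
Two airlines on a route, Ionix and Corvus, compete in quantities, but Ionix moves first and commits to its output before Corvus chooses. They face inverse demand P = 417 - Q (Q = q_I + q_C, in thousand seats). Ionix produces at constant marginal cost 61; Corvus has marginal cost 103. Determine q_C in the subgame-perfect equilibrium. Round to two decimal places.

The follower Corvus best-responds to any q_I: π_C = (417 - Q)q_C - 103q_C.
∂π_C/∂q_C = 314 - q_I - 2q_C = 0 gives the reaction function q_C = (314 - q_I)/2.
Ionix substitutes q_C(q_I) into its own profit: π_I = q_I(417 - q_I - (314 - q_I)/2) - 61q_I = (260 - (1/2)q_I)q_I - 61q_I.
The leader's first-order condition 199 - q_I = 0 yields q_I = 199.
Then q_C = (314 - 199)/2 = 115/2.

57.50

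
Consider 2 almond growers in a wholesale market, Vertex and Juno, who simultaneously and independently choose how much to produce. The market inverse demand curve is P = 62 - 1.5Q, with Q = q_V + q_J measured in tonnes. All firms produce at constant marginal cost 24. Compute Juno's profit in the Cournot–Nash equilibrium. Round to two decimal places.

106.96

A representative firm's profit is π_i = q_i(62 - 1.5Q) - 24q_i.
Setting ∂π_i/∂q_i = 0 with rivals' quantities fixed: 38 - 3q_i - (3/2)q_j = 0.
With identical firms every q_j equals q_i, so q_j = q_i and 38 = (9/2)q_i, giving q_i = 76/9.
Price P = 62 - (3/2)·(152/9) = 110/3.
Juno's profit: (110/3 - 24)·(76/9) = 106.9630.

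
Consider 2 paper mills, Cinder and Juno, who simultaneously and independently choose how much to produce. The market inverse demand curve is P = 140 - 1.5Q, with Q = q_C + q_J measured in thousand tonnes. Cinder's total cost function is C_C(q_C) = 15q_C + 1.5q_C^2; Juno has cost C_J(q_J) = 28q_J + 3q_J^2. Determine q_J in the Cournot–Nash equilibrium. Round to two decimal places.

9.36

Cinder's profit: π_C = (140 - 1.5Q)q_C - (15q_C + (3/2)q_C²). Setting ∂π_C/∂q_C = 0: 125 - 6q_C - (3/2)(q_J) = 0.
Juno's first-order condition: 112 - 9q_J - (3/2)(q_C) = 0.
Rearranging gives the reaction functions q_C = (125 - (3/2)q_J)/6 and q_J = (112 - (3/2)q_C)/9.
Solving the pair: q_C = 1276/69, q_J = 646/69.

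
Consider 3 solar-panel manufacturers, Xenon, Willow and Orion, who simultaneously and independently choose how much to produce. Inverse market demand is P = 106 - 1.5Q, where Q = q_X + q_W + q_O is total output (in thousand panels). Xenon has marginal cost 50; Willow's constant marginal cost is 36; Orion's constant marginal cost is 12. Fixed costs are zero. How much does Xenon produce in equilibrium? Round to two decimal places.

Xenon's profit: π_X = (106 - 1.5Q)q_X - (50q_X). Setting ∂π_X/∂q_X = 0: 56 - 3q_X - (3/2)(q_W + q_O) = 0.
Willow's profit: π_W = (106 - 1.5Q)q_W - (36q_W). Setting ∂π_W/∂q_W = 0: 70 - 3q_W - (3/2)(q_X + q_O) = 0.
Orion's profit: π_O = (106 - 1.5Q)q_O - (12q_O). Setting ∂π_O/∂q_O = 0: 94 - 3q_O - (3/2)(q_X + q_W) = 0.
Adding the 3 first-order conditions: 220 − 6Q = 0, so Q = 110/3.
Back-substituting: q_X = (56 − 55)/(3/2) = 2/3, q_W = (70 − 55)/(3/2) = 10, q_O = (94 − 55)/(3/2) = 26.

0.67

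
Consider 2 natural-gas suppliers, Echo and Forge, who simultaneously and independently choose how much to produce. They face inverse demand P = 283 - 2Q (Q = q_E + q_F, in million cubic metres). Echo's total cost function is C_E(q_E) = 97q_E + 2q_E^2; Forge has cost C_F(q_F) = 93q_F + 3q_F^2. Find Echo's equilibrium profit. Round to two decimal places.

Echo's profit: π_E = (283 - 2Q)q_E - (97q_E + 2q_E²). Setting ∂π_E/∂q_E = 0: 186 - 8q_E - 2(q_F) = 0.
Forge's profit: π_F = (283 - 2Q)q_F - (93q_F + 3q_F²). Setting ∂π_F/∂q_F = 0: 190 - 10q_F - 2(q_E) = 0.
Rearranging gives the reaction functions q_E = (186 - 2q_F)/8 and q_F = (190 - 2q_E)/10.
Solving the pair: q_E = 370/19, q_F = 287/19.
Price P = 283 - 2·(657/19) = 213.8421.
Echo's profit: 213.8421·(370/19) - 97·(370/19) - 2(370/19)² = 1516.8975.

1516.90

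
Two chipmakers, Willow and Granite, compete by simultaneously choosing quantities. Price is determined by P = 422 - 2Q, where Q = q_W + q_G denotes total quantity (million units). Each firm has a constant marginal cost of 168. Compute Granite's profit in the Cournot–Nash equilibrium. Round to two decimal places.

Each firm earns π_i = (422 - 2Q)q_i - 168q_i.
First-order condition (treating rivals' output as given): 254 - 4q_i - 2q_j = 0.
By symmetry each firm produces the same amount; substituting q_j = q_i yields q_i = 254/6 = 127/3.
Price P = 422 - 2·(254/3) = 758/3.
Granite's profit: (758/3 - 168)·(127/3) = 3584.2222.

3584.22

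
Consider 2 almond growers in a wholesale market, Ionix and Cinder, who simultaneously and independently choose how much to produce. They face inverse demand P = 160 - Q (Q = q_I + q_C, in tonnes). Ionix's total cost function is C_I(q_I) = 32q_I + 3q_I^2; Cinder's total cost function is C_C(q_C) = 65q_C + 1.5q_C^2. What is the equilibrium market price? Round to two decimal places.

Ionix's profit: π_I = (160 - Q)q_I - (32q_I + 3q_I²). Setting ∂π_I/∂q_I = 0: 128 - 8q_I - (q_C) = 0.
Cinder's profit: π_C = (160 - Q)q_C - (65q_C + (3/2)q_C²). Setting ∂π_C/∂q_C = 0: 95 - 5q_C - (q_I) = 0.
So q_I = (128 - q_C)/8 and q_C = (95 - q_I)/5.
Substituting one into the other gives q_I = 545/39 and q_C = 632/39.
Total output Q = 1177/39, so price P = 160 - 1177/39 = 129.8205.

129.82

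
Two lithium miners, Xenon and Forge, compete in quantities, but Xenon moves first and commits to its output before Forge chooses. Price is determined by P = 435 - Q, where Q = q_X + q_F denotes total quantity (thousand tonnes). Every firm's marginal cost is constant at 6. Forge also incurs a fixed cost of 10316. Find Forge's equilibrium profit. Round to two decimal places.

The follower Forge best-responds to any q_X: π_F = (435 - Q)q_F - 6q_F.
∂π_F/∂q_F = 429 - q_X - 2q_F = 0 gives the reaction function q_F = (429 - q_X)/2.
Xenon substitutes q_F(q_X) into its own profit: π_X = q_X(435 - q_X - (429 - q_X)/2) - 6q_X = (441/2 - (1/2)q_X)q_X - 6q_X.
Leader FOC: 429/2 - q_X = 0, so q_X = 429/2.
Then q_F = (429 - 429/2)/2 = 429/4.
Price P = 435 - 1287/4 = 453/4.
Forge's profit: (453/4 - 6)·(429/4) - 10316 = 1186.5625.

1186.56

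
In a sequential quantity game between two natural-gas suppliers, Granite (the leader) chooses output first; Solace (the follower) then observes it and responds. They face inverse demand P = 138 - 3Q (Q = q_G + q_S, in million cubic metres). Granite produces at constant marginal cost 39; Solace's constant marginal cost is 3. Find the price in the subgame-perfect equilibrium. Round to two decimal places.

54.75

Solve by backward induction. Given q_G, the follower Solace maximises π_S = (138 - 3q_G - 3q_S)q_S - 3q_S.
∂π_S/∂q_S = 135 - 3q_G - 6q_S = 0 gives the reaction function q_S = (135 - 3q_G)/6.
Granite substitutes q_S(q_G) into its own profit: π_G = q_G(138 - 3q_G - (135 - 3q_G)/2) - 39q_G = (141/2 - (3/2)q_G)q_G - 39q_G.
Maximising: ∂π_G/∂q_G = 63/2 - 3q_G = 0, giving q_G = 21/2.
Then q_S = (135 - 3·(21/2))/6 = 69/4.
Total output Q = 111/4, so price P = 138 - 3·(111/4) = 219/4.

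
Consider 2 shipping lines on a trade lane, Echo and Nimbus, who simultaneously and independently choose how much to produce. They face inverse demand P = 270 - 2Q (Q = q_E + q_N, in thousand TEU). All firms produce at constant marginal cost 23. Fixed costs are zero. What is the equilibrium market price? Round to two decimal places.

Each firm earns π_i = (270 - 2Q)q_i - 23q_i.
First-order condition (treating rivals' output as given): 247 - 4q_i - 2q_j = 0.
With identical firms every q_j equals q_i, so q_j = q_i and 247 = 6q_i, giving q_i = 247/6.
Total output Q = 247/3, so price P = 270 - 2·(247/3) = 316/3.

105.33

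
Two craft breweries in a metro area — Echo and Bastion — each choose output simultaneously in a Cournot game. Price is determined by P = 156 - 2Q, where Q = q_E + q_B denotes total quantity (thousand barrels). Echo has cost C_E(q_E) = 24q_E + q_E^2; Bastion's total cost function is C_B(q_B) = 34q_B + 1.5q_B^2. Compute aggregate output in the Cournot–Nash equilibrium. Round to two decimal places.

30.21

Echo's profit: π_E = (156 - 2Q)q_E - (24q_E + q_E²). Setting ∂π_E/∂q_E = 0: 132 - 6q_E - 2(q_B) = 0.
Bastion's profit: π_B = (156 - 2Q)q_B - (34q_B + (3/2)q_B²). Setting ∂π_B/∂q_B = 0: 122 - 7q_B - 2(q_E) = 0.
Rearranging gives the reaction functions q_E = (132 - 2q_B)/6 and q_B = (122 - 2q_E)/7.
Solving the pair: q_E = 340/19, q_B = 234/19.
Total output Q = 340/19 + 234/19 = 574/19.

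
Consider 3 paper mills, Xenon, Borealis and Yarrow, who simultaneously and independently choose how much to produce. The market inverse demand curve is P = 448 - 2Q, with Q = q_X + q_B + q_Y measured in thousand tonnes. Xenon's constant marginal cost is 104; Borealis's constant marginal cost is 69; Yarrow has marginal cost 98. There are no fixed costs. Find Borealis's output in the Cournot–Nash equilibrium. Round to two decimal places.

Xenon's profit: π_X = (448 - 2Q)q_X - (104q_X). Setting ∂π_X/∂q_X = 0: 344 - 4q_X - 2(q_B + q_Y) = 0.
Borealis's first-order condition: 379 - 4q_B - 2(q_X + q_Y) = 0.
Yarrow's first-order condition: 350 - 4q_Y - 2(q_X + q_B) = 0.
Summing all 3 equations gives 1073 − 8Q = 0, hence Q = 1073/8.
Back-substituting: q_X = (344 − 1073/4)/2 = 303/8, q_B = (379 − 1073/4)/2 = 443/8, q_Y = (350 − 1073/4)/2 = 327/8.

55.38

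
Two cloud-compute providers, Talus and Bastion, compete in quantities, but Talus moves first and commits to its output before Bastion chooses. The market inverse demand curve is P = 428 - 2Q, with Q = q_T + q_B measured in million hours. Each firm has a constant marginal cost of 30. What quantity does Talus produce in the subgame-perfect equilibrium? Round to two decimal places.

99.50

The follower Bastion best-responds to any q_T: π_B = (428 - 2Q)q_B - 30q_B.
∂π_B/∂q_B = 398 - 2q_T - 4q_B = 0 gives the reaction function q_B = (398 - 2q_T)/4.
Talus substitutes q_B(q_T) into its own profit: π_T = q_T(428 - 2q_T - (398 - 2q_T)/2) - 30q_T = (229 - q_T)q_T - 30q_T.
The leader's first-order condition 199 - 2q_T = 0 yields q_T = 199/2.
Then q_B = (398 - 2·(199/2))/4 = 199/4.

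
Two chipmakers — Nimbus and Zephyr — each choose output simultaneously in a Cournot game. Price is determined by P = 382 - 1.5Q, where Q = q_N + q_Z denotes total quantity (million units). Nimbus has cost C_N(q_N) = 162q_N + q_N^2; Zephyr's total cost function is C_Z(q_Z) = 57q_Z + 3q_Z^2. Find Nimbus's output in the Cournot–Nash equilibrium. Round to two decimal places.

Nimbus's profit: π_N = (382 - 1.5Q)q_N - (162q_N + q_N²). Setting ∂π_N/∂q_N = 0: 220 - 5q_N - (3/2)(q_Z) = 0.
Zephyr's profit: π_Z = (382 - 1.5Q)q_Z - (57q_Z + 3q_Z²). Setting ∂π_Z/∂q_Z = 0: 325 - 9q_Z - (3/2)(q_N) = 0.
So q_N = (220 - (3/2)q_Z)/5 and q_Z = (325 - (3/2)q_N)/9.
Substituting one into the other gives q_N = 1990/57 and q_Z = 30.2924.

34.91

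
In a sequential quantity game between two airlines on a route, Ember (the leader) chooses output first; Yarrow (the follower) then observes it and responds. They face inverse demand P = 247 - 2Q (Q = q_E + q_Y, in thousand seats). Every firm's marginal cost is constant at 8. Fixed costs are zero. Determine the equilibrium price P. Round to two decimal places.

The follower Yarrow best-responds to any q_E: π_Y = (247 - 2Q)q_Y - 8q_Y.
Follower FOC: 239 - 2q_E - 4q_Y = 0, so q_Y(q_E) = (239 - 2q_E)/4.
The leader anticipates this reaction. Substituting into P = 247 - 2Q gives P = 255/2 - q_E, so π_E = (255/2 - q_E)q_E - 8q_E.
Leader FOC: 239/2 - 2q_E = 0, so q_E = 239/4.
Then q_Y = (239 - 2·(239/4))/4 = 239/8.
Total output Q = 717/8, so price P = 247 - 2·(717/8) = 271/4.

67.75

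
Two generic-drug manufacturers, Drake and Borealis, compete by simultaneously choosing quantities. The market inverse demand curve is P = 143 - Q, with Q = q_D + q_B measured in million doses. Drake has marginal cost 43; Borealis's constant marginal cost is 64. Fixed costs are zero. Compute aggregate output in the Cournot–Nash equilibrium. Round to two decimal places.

Drake's profit: π_D = (143 - Q)q_D - (43q_D). Setting ∂π_D/∂q_D = 0: 100 - 2q_D - (q_B) = 0.
Borealis's first-order condition: 79 - 2q_B - (q_D) = 0.
Best responses: q_D = (100 - q_B)/2, q_B = (79 - q_D)/2.
Substituting one into the other gives q_D = 121/3 and q_B = 58/3.
Total output Q = 121/3 + 58/3 = 179/3.

59.67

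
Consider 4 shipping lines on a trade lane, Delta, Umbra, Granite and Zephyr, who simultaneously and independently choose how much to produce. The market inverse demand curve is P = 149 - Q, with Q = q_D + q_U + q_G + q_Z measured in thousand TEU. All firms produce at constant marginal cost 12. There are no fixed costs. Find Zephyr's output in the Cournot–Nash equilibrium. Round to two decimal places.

Each firm earns π_i = (149 - Q)q_i - 12q_i.
Setting ∂π_i/∂q_i = 0 with rivals' quantities fixed: 137 - 2q_i - Σ_{j≠i} q_j = 0.
By symmetry each firm produces the same amount; substituting Σ_{j≠i} q_j = 3q_i yields q_i = 137/5.

27.40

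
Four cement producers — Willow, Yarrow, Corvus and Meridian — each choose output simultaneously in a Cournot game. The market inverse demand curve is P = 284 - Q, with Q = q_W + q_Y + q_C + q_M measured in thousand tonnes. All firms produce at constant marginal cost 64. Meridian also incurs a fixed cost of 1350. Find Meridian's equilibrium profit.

Each firm earns π_i = (284 - Q)q_i - 64q_i.
Setting ∂π_i/∂q_i = 0 with rivals' quantities fixed: 220 - 2q_i - Σ_{j≠i} q_j = 0.
With identical firms every q_j equals q_i, so Σ_{j≠i} q_j = 3q_i and 220 = 5q_i, giving q_i = 44.
Price P = 284 - 176 = 108.
Meridian's profit: (108 - 64)·44 - 1350 = 586.

586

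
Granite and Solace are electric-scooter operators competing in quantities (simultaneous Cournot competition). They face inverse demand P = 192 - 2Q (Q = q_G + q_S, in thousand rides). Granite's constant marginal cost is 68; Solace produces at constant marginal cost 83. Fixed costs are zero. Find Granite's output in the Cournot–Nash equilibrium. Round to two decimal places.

23.17

Granite's profit: π_G = (192 - 2Q)q_G - (68q_G). Setting ∂π_G/∂q_G = 0: 124 - 4q_G - 2(q_S) = 0.
Solace's profit: π_S = (192 - 2Q)q_S - (83q_S). Setting ∂π_S/∂q_S = 0: 109 - 4q_S - 2(q_G) = 0.
Best responses: q_G = (124 - 2q_S)/4, q_S = (109 - 2q_G)/4.
Solving the pair: q_G = 139/6, q_S = 47/3.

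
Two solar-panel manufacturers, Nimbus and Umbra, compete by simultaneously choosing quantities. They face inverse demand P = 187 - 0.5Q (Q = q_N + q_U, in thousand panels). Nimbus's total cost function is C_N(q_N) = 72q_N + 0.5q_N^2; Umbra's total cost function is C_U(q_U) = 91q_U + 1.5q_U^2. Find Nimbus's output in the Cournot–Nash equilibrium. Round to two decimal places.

Nimbus's profit: π_N = (187 - 0.5Q)q_N - (72q_N + (1/2)q_N²). Setting ∂π_N/∂q_N = 0: 115 - 2q_N - (1/2)(q_U) = 0.
Umbra's profit: π_U = (187 - 0.5Q)q_U - (91q_U + (3/2)q_U²). Setting ∂π_U/∂q_U = 0: 96 - 4q_U - (1/2)(q_N) = 0.
Best responses: q_N = (115 - (1/2)q_U)/2, q_U = (96 - (1/2)q_N)/4.
Substituting one into the other gives q_N = 1648/31 and q_U = 538/31.

53.16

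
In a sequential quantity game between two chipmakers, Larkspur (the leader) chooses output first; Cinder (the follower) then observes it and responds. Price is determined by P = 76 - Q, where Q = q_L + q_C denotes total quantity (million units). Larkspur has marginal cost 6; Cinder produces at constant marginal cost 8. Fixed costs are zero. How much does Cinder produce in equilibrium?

16

The follower Cinder best-responds to any q_L: π_C = (76 - Q)q_C - 8q_C.
Follower FOC: 68 - q_L - 2q_C = 0, so q_C(q_L) = (68 - q_L)/2.
Larkspur substitutes q_C(q_L) into its own profit: π_L = q_L(76 - q_L - (68 - q_L)/2) - 6q_L = (42 - (1/2)q_L)q_L - 6q_L.
Leader FOC: 36 - q_L = 0, so q_L = 36.
Then q_C = (68 - 36)/2 = 16.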